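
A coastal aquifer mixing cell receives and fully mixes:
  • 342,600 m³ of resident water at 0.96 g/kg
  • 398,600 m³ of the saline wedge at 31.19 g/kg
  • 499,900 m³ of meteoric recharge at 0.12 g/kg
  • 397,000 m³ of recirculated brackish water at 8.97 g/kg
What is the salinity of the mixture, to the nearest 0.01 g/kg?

Weighted by volume,
salt = 342,600×0.96 + 398,600×31.19 + 499,900×0.12 + 397,000×8.97 = 328,896 + 12,432,334 + 59,988 + 3,561,090 = 16,382,308
volume = 342,600 + 398,600 + 499,900 + 397,000 = 1,638,100 m³
S = 16,382,308 / 1,638,100 = 10.0008 g/kg

10.00 g/kg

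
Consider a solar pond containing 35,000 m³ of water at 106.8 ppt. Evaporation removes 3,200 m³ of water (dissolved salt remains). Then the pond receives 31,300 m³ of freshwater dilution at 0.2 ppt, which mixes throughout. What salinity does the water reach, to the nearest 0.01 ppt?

59.34 ppt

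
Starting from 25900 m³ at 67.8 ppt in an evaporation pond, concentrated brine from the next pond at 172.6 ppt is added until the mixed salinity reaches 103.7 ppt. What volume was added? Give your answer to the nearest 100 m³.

13500 m³

Salt balance: 25,900×67.8 + V×172.6 = (25,900+V)×103.7
1,756,020 + 172.6V = 2,685,830 + 103.7V
929,810 = 68.9V
V = 13,495.07 m³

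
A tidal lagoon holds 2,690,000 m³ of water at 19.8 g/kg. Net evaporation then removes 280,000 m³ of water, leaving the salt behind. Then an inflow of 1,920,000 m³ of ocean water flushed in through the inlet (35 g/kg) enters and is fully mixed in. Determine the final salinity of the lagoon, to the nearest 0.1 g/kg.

After evaporation: salt = 2,690,000×19.8 = 53,262,000; volume = 2,690,000 − 280,000 = 2,410,000 m³
After mixing: salt = 53,262,000 + 1,920,000×35 = 120,462,000; volume = 2,410,000 + 1,920,000 = 4,330,000 m³
S = 120,462,000 / 4,330,000 = 27.8203 g/kg

27.8 g/kg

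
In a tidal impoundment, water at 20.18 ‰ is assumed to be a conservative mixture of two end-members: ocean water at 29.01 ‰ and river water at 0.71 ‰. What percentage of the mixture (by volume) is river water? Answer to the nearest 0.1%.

Let f be the freshwater fraction. Salt balance per unit volume:
f×0.71 + (1−f)×29.01 = 20.18
f = (29.01 − 20.18) / (29.01 − 0.71) = 8.83/28.3 = 0.312

31.2%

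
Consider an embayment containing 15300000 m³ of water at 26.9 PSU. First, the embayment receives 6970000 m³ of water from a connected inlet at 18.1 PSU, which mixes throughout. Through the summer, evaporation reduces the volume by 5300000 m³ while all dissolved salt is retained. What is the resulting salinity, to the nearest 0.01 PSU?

31.69 PSU

After mixing: salt = 15,300,000×26.9 + 6,970,000×18.1 = 537,727,000; volume = 22,270,000 m³
After evaporation: salt unchanged = 537,727,000; volume = 22,270,000 − 5,300,000 = 16,970,000 m³
S = 537,727,000 / 16,970,000 = 31.6869 PSU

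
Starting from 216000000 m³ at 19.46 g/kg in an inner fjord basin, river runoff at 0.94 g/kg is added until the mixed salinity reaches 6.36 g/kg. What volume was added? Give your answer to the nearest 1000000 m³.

522000000 m³

Salt balance: 216,000,000×19.46 + V×0.94 = (216,000,000+V)×6.36
4,203,360,000 + 0.94V = 1,373,760,000 + 6.36V
2,829,600,000 = 5.42V
V = 522,066,420.66 m³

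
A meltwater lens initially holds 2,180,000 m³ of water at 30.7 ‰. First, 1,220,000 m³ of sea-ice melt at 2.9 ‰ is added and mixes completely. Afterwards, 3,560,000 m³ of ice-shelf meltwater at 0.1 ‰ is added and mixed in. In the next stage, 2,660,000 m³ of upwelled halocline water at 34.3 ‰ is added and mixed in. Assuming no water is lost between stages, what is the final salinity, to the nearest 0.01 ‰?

16.85 ‰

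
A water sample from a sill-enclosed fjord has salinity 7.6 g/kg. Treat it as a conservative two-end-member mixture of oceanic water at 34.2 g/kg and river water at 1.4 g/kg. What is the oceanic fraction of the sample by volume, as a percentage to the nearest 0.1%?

18.9%

Let g be the oceanic fraction. Salt balance per unit volume:
g×34.2 + (1−g)×1.4 = 7.6
g = (7.6 − 1.4) / (34.2 − 1.4) = 6.2/32.8 = 0.189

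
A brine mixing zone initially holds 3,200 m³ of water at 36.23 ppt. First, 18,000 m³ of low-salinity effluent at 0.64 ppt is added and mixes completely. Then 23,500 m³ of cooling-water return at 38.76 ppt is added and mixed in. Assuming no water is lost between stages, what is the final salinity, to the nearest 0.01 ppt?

23.23 ppt

Conserving salt mass:
Initial salt = 3,200×36.23 = 115,936
After stage 1: salt = 115,936 + 18,000×0.64 = 127,456; volume = 21,200 m³; S = 6.012 ppt
After stage 2: salt = 127,456 + 23,500×38.76 = 1,038,316; volume = 44,700 m³
S = 1,038,316 / 44,700 = 23.2285 ppt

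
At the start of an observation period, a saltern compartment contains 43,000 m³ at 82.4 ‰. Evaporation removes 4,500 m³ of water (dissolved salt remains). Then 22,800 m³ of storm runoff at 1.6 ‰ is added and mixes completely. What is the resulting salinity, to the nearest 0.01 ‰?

58.40 ‰

After evaporation: salt = 43,000×82.4 = 3,543,200; volume = 43,000 − 4,500 = 38,500 m³
After mixing: salt = 3,543,200 + 22,800×1.6 = 3,579,680; volume = 38,500 + 22,800 = 61,300 m³
S = 3,579,680 / 61,300 = 58.3961 ‰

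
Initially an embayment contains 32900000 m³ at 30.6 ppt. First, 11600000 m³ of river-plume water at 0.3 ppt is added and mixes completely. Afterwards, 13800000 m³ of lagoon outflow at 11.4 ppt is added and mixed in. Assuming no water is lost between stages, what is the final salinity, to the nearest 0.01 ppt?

20.03 ppt

Conserving salt mass:
Initial salt = 32,900,000×30.6 = 1,006,740,000
After stage 1: salt = 1,006,740,000 + 11,600,000×0.3 = 1,010,220,000; volume = 44,500,000 m³; S = 22.702 ppt
After stage 2: salt = 1,010,220,000 + 13,800,000×11.4 = 1,167,540,000; volume = 58,300,000 m³
S = 1,167,540,000 / 58,300,000 = 20.0264 ppt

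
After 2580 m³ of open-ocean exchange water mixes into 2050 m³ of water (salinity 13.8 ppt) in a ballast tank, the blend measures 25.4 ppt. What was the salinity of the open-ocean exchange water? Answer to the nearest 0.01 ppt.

Salt balance: 2,050×13.8 + 2,580×S = 4,630×25.4
28,290 + 2,580·S = 117,602
S = (117,602 − 28,290) / 2,580 = 34.6171 ppt

34.62 ppt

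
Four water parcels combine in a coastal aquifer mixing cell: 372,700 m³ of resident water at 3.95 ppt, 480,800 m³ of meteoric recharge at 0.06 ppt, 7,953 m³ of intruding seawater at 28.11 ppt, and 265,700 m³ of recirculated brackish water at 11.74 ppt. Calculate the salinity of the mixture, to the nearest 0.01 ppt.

By conservation of dissolved salt,
salt = 372,700×3.95 + 480,800×0.06 + 7,953×28.11 + 265,700×11.74 = 1,472,165 + 28,848 + 223,558.83 + 3,119,318 = 4,843,889.83
volume = 372,700 + 480,800 + 7,953 + 265,700 = 1,127,153 m³
S = 4,843,889.83 / 1,127,153 = 4.2975 ppt

4.30 ppt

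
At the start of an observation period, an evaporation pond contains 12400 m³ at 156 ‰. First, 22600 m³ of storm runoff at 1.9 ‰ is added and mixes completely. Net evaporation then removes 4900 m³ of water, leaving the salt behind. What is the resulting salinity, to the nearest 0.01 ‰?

65.69 ‰

After mixing: salt = 12,400×156 + 22,600×1.9 = 1,977,340; volume = 35,000 m³
After evaporation: salt unchanged = 1,977,340; volume = 35,000 − 4,900 = 30,100 m³
S = 1,977,340 / 30,100 = 65.6924 ‰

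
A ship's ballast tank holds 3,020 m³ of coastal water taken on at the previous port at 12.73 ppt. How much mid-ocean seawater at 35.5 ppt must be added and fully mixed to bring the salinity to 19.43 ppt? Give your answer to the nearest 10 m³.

1260 m³

Salt balance: 3,020×12.73 + V×35.5 = (3,020+V)×19.43
38,444.6 + 35.5V = 58,678.6 + 19.43V
20,234 = 16.07V
V = 1,259.12 m³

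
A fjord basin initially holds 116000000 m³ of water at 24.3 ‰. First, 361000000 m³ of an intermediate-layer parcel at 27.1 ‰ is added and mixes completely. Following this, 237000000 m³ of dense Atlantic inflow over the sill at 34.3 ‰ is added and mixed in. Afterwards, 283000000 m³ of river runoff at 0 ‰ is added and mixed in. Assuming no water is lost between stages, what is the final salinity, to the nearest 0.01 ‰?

Weighted by volume,
Initial salt = 116,000,000×24.3 = 2,818,800,000
After stage 1: salt = 2,818,800,000 + 361,000,000×27.1 = 12,601,900,000; volume = 477,000,000 m³; S = 26.419 ‰
After stage 2: salt = 12,601,900,000 + 237,000,000×34.3 = 20,731,000,000; volume = 714,000,000 m³; S = 29.035 ‰
After stage 3: salt = 20,731,000,000 + 283,000,000×0 = 20,731,000,000; volume = 997,000,000 m³
S = 20,731,000,000 / 997,000,000 = 20.7934 ‰

20.79 ‰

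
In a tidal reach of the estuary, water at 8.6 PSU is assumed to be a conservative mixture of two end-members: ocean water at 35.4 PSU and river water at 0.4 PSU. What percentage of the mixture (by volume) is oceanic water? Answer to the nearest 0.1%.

23.4%

Let g be the oceanic fraction. Salt balance per unit volume:
g×35.4 + (1−g)×0.4 = 8.6
g = (8.6 − 0.4) / (35.4 − 0.4) = 8.2/35 = 0.2343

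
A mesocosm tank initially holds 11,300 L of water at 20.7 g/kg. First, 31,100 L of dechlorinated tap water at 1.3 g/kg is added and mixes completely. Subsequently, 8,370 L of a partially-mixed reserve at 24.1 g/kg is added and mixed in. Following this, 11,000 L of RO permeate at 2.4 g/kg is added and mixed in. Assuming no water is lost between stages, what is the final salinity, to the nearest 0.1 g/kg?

8.1 g/kg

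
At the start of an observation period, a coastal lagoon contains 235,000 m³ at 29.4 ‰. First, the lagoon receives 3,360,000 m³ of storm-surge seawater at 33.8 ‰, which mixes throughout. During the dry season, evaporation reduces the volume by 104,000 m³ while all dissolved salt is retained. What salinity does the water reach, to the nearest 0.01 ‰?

After mixing: salt = 235,000×29.4 + 3,360,000×33.8 = 120,477,000; volume = 3,595,000 m³
After evaporation: salt unchanged = 120,477,000; volume = 3,595,000 − 104,000 = 3,491,000 m³
S = 120,477,000 / 3,491,000 = 34.5107 ‰

34.51 ‰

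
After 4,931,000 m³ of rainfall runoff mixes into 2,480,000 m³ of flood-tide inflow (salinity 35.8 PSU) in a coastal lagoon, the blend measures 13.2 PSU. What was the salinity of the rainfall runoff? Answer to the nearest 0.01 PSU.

1.83 PSU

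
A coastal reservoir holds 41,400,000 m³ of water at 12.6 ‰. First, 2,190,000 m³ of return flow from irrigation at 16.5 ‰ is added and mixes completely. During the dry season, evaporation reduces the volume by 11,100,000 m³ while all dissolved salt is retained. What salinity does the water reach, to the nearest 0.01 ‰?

17.17 ‰

After mixing: salt = 41,400,000×12.6 + 2,190,000×16.5 = 557,775,000; volume = 43,590,000 m³
After evaporation: salt unchanged = 557,775,000; volume = 43,590,000 − 11,100,000 = 32,490,000 m³
S = 557,775,000 / 32,490,000 = 17.1676 ‰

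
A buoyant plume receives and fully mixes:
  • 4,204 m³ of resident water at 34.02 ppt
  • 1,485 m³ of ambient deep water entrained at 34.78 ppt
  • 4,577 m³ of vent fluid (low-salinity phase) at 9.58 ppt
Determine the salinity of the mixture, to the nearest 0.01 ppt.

23.23 ppt

Conserving salt mass:
salt = 4,204×34.02 + 1,485×34.78 + 4,577×9.58 = 143,020.08 + 51,648.3 + 43,847.66 = 238,516.04
volume = 4,204 + 1,485 + 4,577 = 10,266 m³
S = 238,516.04 / 10,266 = 23.2336 ppt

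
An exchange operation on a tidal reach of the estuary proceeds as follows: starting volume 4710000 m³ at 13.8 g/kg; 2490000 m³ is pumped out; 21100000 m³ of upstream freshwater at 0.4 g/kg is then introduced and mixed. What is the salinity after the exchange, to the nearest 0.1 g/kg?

1.7 g/kg

Remaining after removal: 2,220,000 m³ at 13.8 g/kg (salt = 30,636,000)
After addition: salt = 30,636,000 + 21,100,000×0.4 = 39,076,000; volume = 23,320,000 m³
S = 39,076,000 / 23,320,000 = 1.6756 g/kg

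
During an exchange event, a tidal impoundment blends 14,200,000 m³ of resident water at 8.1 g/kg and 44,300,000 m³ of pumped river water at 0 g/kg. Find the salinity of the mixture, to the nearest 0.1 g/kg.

2.0 g/kg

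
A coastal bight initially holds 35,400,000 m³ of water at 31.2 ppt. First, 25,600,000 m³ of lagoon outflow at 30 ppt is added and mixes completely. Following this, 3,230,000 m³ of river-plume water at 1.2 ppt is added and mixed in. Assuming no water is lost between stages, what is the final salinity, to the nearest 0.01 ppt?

Weighted by volume,
Initial salt = 35,400,000×31.2 = 1,104,480,000
After stage 1: salt = 1,104,480,000 + 25,600,000×30 = 1,872,480,000; volume = 61,000,000 m³; S = 30.696 ppt
After stage 2: salt = 1,872,480,000 + 3,230,000×1.2 = 1,876,356,000; volume = 64,230,000 m³
S = 1,876,356,000 / 64,230,000 = 29.2131 ppt

29.21 ppt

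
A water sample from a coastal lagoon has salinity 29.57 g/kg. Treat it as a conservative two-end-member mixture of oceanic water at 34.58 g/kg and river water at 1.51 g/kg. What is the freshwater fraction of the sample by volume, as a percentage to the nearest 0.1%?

Let f be the freshwater fraction. Salt balance per unit volume:
f×1.51 + (1−f)×34.58 = 29.57
f = (34.58 − 29.57) / (34.58 − 1.51) = 5.01/33.07 = 0.1515

15.1%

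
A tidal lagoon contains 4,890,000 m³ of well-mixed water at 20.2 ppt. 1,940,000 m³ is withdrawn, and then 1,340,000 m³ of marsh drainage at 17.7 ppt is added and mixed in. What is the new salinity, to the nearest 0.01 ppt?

19.42 ppt

Remaining after removal: 2,950,000 m³ at 20.2 ppt (salt = 59,590,000)
After addition: salt = 59,590,000 + 1,340,000×17.7 = 83,308,000; volume = 4,290,000 m³
S = 83,308,000 / 4,290,000 = 19.4191 ppt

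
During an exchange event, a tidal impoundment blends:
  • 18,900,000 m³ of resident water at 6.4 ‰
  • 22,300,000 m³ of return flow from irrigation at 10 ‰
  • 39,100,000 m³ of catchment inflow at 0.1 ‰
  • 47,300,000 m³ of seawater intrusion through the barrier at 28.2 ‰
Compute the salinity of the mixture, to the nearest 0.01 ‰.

13.18 ‰

Weighted by volume,
salt = 18,900,000×6.4 + 22,300,000×10 + 39,100,000×0.1 + 47,300,000×28.2 = 120,960,000 + 223,000,000 + 3,910,000 + 1,333,860,000 = 1,681,730,000
volume = 18,900,000 + 22,300,000 + 39,100,000 + 47,300,000 = 127,600,000 m³
S = 1,681,730,000 / 127,600,000 = 13.1797 ‰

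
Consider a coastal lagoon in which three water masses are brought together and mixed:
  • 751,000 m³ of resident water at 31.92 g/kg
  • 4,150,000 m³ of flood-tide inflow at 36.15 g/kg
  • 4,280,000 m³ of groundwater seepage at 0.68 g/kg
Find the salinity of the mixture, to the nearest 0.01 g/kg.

19.27 g/kg

Salt balance:
salt = 751,000×31.92 + 4,150,000×36.15 + 4,280,000×0.68 = 23,971,920 + 150,022,500 + 2,910,400 = 176,904,820
volume = 751,000 + 4,150,000 + 4,280,000 = 9,181,000 m³
S = 176,904,820 / 9,181,000 = 19.2686 g/kg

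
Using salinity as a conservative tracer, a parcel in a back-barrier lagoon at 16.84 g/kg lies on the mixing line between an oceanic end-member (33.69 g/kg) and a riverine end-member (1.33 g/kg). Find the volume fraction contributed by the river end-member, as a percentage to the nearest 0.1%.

52.1%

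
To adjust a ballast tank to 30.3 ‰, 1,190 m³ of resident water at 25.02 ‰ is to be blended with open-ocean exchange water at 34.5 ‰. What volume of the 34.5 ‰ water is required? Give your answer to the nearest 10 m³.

Salt balance: 1,190×25.02 + V×34.5 = (1,190+V)×30.3
29,773.8 + 34.5V = 36,057 + 30.3V
6,283.2 = 4.2V
V = 1,496 m³

1500 m³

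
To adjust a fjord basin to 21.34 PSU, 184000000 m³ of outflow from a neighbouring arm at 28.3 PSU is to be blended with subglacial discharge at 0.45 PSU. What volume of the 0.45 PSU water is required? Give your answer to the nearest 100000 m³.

61300000 m³

Salt balance: 184,000,000×28.3 + V×0.45 = (184,000,000+V)×21.34
5,207,200,000 + 0.45V = 3,926,560,000 + 21.34V
1,280,640,000 = 20.89V
V = 61,303,973.19 m³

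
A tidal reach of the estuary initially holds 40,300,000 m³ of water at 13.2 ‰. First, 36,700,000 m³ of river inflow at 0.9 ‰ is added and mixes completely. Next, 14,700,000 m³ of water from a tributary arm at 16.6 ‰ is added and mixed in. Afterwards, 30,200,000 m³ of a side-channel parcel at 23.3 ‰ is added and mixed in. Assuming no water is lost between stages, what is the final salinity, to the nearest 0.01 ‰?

12.41 ‰

By conservation of dissolved salt,
Initial salt = 40,300,000×13.2 = 531,960,000
After stage 1: salt = 531,960,000 + 36,700,000×0.9 = 564,990,000; volume = 77,000,000 m³; S = 7.338 ‰
After stage 2: salt = 564,990,000 + 14,700,000×16.6 = 809,010,000; volume = 91,700,000 m³; S = 8.822 ‰
After stage 3: salt = 809,010,000 + 30,200,000×23.3 = 1,512,670,000; volume = 121,900,000 m³
S = 1,512,670,000 / 121,900,000 = 12.4091 ‰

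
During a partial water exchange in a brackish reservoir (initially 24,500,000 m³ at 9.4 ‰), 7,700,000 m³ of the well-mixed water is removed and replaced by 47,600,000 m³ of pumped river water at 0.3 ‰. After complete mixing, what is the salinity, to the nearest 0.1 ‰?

2.7 ‰

Remaining after removal: 16,800,000 m³ at 9.4 ‰ (salt = 157,920,000)
After addition: salt = 157,920,000 + 47,600,000×0.3 = 172,200,000; volume = 64,400,000 m³
S = 172,200,000 / 64,400,000 = 2.6739 ‰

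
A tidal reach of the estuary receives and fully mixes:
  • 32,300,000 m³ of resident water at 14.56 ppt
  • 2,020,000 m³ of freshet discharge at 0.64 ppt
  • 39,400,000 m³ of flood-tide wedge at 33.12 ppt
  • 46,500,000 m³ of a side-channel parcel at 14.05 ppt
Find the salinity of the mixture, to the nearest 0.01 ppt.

20.21 ppt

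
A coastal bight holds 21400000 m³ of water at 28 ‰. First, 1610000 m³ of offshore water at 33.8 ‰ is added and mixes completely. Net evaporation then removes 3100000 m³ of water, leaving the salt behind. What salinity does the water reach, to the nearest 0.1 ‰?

After mixing: salt = 21,400,000×28 + 1,610,000×33.8 = 653,618,000; volume = 23,010,000 m³
After evaporation: salt unchanged = 653,618,000; volume = 23,010,000 − 3,100,000 = 19,910,000 m³
S = 653,618,000 / 19,910,000 = 32.8286 ‰

32.8 ‰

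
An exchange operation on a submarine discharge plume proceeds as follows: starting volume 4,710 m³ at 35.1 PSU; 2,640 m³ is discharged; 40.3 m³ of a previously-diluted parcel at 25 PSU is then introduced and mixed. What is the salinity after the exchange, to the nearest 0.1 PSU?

34.9 PSU

Remaining after removal: 2,070 m³ at 35.1 PSU (salt = 72,657)
After addition: salt = 72,657 + 40.3×25 = 73,664.5; volume = 2,110.3 m³
S = 73,664.5 / 2,110.3 = 34.9071 PSU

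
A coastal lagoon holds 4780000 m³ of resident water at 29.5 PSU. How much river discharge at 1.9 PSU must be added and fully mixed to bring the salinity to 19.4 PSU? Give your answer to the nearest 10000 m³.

2760000 m³

Salt balance: 4,780,000×29.5 + V×1.9 = (4,780,000+V)×19.4
141,010,000 + 1.9V = 92,732,000 + 19.4V
48,278,000 = 17.5V
V = 2,758,742.86 m³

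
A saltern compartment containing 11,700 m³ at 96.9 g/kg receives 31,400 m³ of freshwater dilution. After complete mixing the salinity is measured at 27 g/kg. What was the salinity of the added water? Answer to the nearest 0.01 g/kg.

0.95 g/kg

Salt balance: 11,700×96.9 + 31,400×S = 43,100×27
1,133,730 + 31,400·S = 1,163,700
S = (1,163,700 − 1,133,730) / 31,400 = 0.9545 g/kg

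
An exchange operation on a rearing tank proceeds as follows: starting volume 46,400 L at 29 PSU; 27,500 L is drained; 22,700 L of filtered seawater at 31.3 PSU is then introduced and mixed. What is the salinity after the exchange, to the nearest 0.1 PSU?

30.3 PSU

Remaining after removal: 18,900 L at 29 PSU (salt = 548,100)
After addition: salt = 548,100 + 22,700×31.3 = 1,258,610; volume = 41,600 L
S = 1,258,610 / 41,600 = 30.255 PSU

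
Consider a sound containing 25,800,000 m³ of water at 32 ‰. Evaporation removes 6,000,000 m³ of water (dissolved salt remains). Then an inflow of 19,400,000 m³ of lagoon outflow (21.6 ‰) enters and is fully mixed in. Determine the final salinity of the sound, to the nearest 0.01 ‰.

31.75 ‰

After evaporation: salt = 25,800,000×32 = 825,600,000; volume = 25,800,000 − 6,000,000 = 19,800,000 m³
After mixing: salt = 825,600,000 + 19,400,000×21.6 = 1,244,640,000; volume = 19,800,000 + 19,400,000 = 39,200,000 m³
S = 1,244,640,000 / 39,200,000 = 31.751 ‰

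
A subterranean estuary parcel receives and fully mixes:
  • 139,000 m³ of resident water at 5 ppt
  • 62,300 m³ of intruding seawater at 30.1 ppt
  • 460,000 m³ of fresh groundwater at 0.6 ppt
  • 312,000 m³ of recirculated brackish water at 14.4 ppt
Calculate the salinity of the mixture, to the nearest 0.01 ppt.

7.54 ppt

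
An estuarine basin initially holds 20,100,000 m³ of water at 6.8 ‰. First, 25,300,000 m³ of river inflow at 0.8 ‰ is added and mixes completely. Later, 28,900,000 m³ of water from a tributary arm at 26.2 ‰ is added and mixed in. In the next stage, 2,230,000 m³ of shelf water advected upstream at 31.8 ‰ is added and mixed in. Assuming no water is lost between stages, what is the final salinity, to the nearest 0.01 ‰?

Weighted by volume,
Initial salt = 20,100,000×6.8 = 136,680,000
After stage 1: salt = 136,680,000 + 25,300,000×0.8 = 156,920,000; volume = 45,400,000 m³; S = 3.456 ‰
After stage 2: salt = 156,920,000 + 28,900,000×26.2 = 914,100,000; volume = 74,300,000 m³; S = 12.303 ‰
After stage 3: salt = 914,100,000 + 2,230,000×31.8 = 985,014,000; volume = 76,530,000 m³
S = 985,014,000 / 76,530,000 = 12.871 ‰

12.87 ‰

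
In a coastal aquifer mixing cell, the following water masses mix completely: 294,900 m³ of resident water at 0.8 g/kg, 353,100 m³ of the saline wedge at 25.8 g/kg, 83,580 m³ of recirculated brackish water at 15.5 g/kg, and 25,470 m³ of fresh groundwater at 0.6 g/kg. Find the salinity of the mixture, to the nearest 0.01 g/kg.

Salt balance:
salt = 294,900×0.8 + 353,100×25.8 + 83,580×15.5 + 25,470×0.6 = 235,920 + 9,109,980 + 1,295,490 + 15,282 = 10,656,672
volume = 294,900 + 353,100 + 83,580 + 25,470 = 757,050 m³
S = 10,656,672 / 757,050 = 14.0766 g/kg

14.08 g/kg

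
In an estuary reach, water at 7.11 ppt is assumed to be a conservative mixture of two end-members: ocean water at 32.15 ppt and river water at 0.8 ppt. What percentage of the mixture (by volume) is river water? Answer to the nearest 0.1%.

79.9%

Let f be the freshwater fraction. Salt balance per unit volume:
f×0.8 + (1−f)×32.15 = 7.11
f = (32.15 − 7.11) / (32.15 − 0.8) = 25.04/31.35 = 0.7987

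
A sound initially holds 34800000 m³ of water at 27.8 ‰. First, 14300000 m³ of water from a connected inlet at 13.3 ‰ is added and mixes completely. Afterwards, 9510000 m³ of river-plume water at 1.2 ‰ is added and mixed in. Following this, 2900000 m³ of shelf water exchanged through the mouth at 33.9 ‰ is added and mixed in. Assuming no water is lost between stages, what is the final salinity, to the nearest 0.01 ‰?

Salt balance:
Initial salt = 34,800,000×27.8 = 967,440,000
After stage 1: salt = 967,440,000 + 14,300,000×13.3 = 1,157,630,000; volume = 49,100,000 m³; S = 23.577 ‰
After stage 2: salt = 1,157,630,000 + 9,510,000×1.2 = 1,169,042,000; volume = 58,610,000 m³; S = 19.946 ‰
After stage 3: salt = 1,169,042,000 + 2,900,000×33.9 = 1,267,352,000; volume = 61,510,000 m³
S = 1,267,352,000 / 61,510,000 = 20.604 ‰

20.60 ‰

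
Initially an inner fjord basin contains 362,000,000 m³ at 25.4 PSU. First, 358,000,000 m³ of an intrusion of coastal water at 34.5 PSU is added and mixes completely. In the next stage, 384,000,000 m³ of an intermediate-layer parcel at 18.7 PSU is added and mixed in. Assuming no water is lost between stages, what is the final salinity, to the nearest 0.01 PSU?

Mass of salt is conserved:
Initial salt = 362,000,000×25.4 = 9,194,800,000
After stage 1: salt = 9,194,800,000 + 358,000,000×34.5 = 21,545,800,000; volume = 720,000,000 m³; S = 29.925 PSU
After stage 2: salt = 21,545,800,000 + 384,000,000×18.7 = 28,726,600,000; volume = 1,104,000,000 m³
S = 28,726,600,000 / 1,104,000,000 = 26.0205 PSU

26.02 PSU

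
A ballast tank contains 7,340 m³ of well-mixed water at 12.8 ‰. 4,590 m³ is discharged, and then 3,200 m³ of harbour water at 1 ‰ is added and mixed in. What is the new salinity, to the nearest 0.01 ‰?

Remaining after removal: 2,750 m³ at 12.8 ‰ (salt = 35,200)
After addition: salt = 35,200 + 3,200×1 = 38,400; volume = 5,950 m³
S = 38,400 / 5,950 = 6.4538 ‰

6.45 ‰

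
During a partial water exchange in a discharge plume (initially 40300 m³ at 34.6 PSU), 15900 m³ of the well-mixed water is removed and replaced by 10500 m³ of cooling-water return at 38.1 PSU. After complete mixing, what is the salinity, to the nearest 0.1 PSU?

35.7 PSU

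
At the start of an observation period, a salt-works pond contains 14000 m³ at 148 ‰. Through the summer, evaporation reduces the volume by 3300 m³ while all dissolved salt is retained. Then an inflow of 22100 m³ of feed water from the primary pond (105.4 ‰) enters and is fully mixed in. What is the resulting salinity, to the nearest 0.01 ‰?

134.19 ‰

After evaporation: salt = 14,000×148 = 2,072,000; volume = 14,000 − 3,300 = 10,700 m³
After mixing: salt = 2,072,000 + 22,100×105.4 = 4,401,340; volume = 10,700 + 22,100 = 32,800 m³
S = 4,401,340 / 32,800 = 134.1872 ‰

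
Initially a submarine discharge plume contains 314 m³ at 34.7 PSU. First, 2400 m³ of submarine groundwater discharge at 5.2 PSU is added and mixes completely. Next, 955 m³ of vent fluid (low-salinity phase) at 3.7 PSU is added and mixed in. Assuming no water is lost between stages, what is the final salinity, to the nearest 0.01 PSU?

Mass of salt is conserved:
Initial salt = 314×34.7 = 10,895.8
After stage 1: salt = 10,895.8 + 2,400×5.2 = 23,375.8; volume = 2,714 m³; S = 8.613 PSU
After stage 2: salt = 23,375.8 + 955×3.7 = 26,909.3; volume = 3,669 m³
S = 26,909.3 / 3,669 = 7.3342 PSU

7.33 PSU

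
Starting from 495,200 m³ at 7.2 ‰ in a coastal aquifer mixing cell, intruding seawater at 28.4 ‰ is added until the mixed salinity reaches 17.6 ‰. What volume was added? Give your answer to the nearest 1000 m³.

477000 m³

Salt balance: 495,200×7.2 + V×28.4 = (495,200+V)×17.6
3,565,440 + 28.4V = 8,715,520 + 17.6V
5,150,080 = 10.8V
V = 476,859.26 m³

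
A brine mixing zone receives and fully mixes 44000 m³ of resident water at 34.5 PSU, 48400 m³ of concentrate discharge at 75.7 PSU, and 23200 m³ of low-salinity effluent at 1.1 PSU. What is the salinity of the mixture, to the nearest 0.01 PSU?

Weighted by volume,
salt = 44,000×34.5 + 48,400×75.7 + 23,200×1.1 = 1,518,000 + 3,663,880 + 25,520 = 5,207,400
volume = 44,000 + 48,400 + 23,200 = 115,600 m³
S = 5,207,400 / 115,600 = 45.0467 PSU

45.05 PSU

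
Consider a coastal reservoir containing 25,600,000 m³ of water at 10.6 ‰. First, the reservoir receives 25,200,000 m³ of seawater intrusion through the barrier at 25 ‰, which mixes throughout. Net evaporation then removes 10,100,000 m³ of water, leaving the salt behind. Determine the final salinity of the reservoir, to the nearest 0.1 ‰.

After mixing: salt = 25,600,000×10.6 + 25,200,000×25 = 901,360,000; volume = 50,800,000 m³
After evaporation: salt unchanged = 901,360,000; volume = 50,800,000 − 10,100,000 = 40,700,000 m³
S = 901,360,000 / 40,700,000 = 22.1464 ‰

22.1 ‰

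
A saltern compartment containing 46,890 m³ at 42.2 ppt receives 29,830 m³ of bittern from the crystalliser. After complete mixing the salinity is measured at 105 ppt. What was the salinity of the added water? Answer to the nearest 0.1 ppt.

203.7 ppt

Salt balance: 46,890×42.2 + 29,830×S = 76,720×105
1,978,758 + 29,830·S = 8,055,600
S = (8,055,600 − 1,978,758) / 29,830 = 203.7158 ppt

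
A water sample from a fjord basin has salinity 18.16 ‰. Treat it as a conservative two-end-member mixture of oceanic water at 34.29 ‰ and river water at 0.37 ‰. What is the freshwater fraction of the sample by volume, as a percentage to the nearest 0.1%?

47.6%

Let f be the freshwater fraction. Salt balance per unit volume:
f×0.37 + (1−f)×34.29 = 18.16
f = (34.29 − 18.16) / (34.29 − 0.37) = 16.13/33.92 = 0.4755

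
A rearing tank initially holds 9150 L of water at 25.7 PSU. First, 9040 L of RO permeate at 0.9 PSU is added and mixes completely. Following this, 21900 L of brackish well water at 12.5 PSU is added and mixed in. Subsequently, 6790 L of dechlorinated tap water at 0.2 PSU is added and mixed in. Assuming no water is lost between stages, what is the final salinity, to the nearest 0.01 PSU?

Mass of salt is conserved:
Initial salt = 9,150×25.7 = 235,155
After stage 1: salt = 235,155 + 9,040×0.9 = 243,291; volume = 18,190 L; S = 13.375 PSU
After stage 2: salt = 243,291 + 21,900×12.5 = 517,041; volume = 40,090 L; S = 12.897 PSU
After stage 3: salt = 517,041 + 6,790×0.2 = 518,399; volume = 46,880 L
S = 518,399 / 46,880 = 11.058 PSU

11.06 PSU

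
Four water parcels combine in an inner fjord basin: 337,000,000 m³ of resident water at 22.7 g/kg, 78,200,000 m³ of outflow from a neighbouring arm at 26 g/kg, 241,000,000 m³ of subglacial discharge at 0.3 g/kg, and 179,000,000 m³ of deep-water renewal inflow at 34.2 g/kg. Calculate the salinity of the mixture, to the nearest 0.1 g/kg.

19.0 g/kg

Salt balance:
salt = 337,000,000×22.7 + 78,200,000×26 + 241,000,000×0.3 + 179,000,000×34.2 = 7,649,900,000 + 2,033,200,000 + 72,300,000 + 6,121,800,000 = 15,877,200,000
volume = 337,000,000 + 78,200,000 + 241,000,000 + 179,000,000 = 835,200,000 m³
S = 15,877,200,000 / 835,200,000 = 19.01 g/kg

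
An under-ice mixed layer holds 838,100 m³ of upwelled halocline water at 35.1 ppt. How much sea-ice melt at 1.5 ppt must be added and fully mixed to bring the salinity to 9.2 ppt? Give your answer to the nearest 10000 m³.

2820000 m³

Salt balance: 838,100×35.1 + V×1.5 = (838,100+V)×9.2
29,417,310 + 1.5V = 7,710,520 + 9.2V
21,706,790 = 7.7V
V = 2,819,063.64 m³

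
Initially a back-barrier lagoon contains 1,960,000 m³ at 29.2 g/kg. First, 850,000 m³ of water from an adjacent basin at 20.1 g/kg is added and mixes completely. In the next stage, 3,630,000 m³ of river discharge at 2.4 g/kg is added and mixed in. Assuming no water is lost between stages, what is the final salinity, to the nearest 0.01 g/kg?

12.89 g/kg

Weighted by volume,
Initial salt = 1,960,000×29.2 = 57,232,000
After stage 1: salt = 57,232,000 + 850,000×20.1 = 74,317,000; volume = 2,810,000 m³; S = 26.447 g/kg
After stage 2: salt = 74,317,000 + 3,630,000×2.4 = 83,029,000; volume = 6,440,000 m³
S = 83,029,000 / 6,440,000 = 12.8927 g/kg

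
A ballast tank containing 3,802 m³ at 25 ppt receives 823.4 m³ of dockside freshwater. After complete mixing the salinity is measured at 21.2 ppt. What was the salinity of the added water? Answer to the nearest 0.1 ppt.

3.7 ppt

Salt balance: 3,802×25 + 823.4×S = 4,625.4×21.2
95,050 + 823.4·S = 98,058.48
S = (98,058.48 − 95,050) / 823.4 = 3.6537 ppt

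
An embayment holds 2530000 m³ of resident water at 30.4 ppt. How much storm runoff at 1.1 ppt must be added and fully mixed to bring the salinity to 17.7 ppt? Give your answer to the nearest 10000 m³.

1940000 m³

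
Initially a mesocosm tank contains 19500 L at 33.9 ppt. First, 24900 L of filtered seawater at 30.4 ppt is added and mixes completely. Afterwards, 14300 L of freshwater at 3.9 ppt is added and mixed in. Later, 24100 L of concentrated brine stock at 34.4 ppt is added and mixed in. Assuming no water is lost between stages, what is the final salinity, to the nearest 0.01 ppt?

Mass of salt is conserved:
Initial salt = 19,500×33.9 = 661,050
After stage 1: salt = 661,050 + 24,900×30.4 = 1,418,010; volume = 44,400 L; S = 31.937 ppt
After stage 2: salt = 1,418,010 + 14,300×3.9 = 1,473,780; volume = 58,700 L; S = 25.107 ppt
After stage 3: salt = 1,473,780 + 24,100×34.4 = 2,302,820; volume = 82,800 L
S = 2,302,820 / 82,800 = 27.8118 ppt

27.81 ppt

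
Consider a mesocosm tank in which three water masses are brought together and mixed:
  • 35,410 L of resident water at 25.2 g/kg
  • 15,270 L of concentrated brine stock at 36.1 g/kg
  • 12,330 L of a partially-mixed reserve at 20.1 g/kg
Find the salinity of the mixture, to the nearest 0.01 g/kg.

26.84 g/kg

Conserving salt mass:
salt = 35,410×25.2 + 15,270×36.1 + 12,330×20.1 = 892,332 + 551,247 + 247,833 = 1,691,412
volume = 35,410 + 15,270 + 12,330 = 63,010 L
S = 1,691,412 / 63,010 = 26.8435 g/kg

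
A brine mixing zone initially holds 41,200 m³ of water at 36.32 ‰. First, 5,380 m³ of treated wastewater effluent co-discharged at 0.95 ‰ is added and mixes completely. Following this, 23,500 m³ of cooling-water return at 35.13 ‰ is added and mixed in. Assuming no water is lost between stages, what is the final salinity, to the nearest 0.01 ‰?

By conservation of dissolved salt,
Initial salt = 41,200×36.32 = 1,496,384
After stage 1: salt = 1,496,384 + 5,380×0.95 = 1,501,495; volume = 46,580 m³; S = 32.235 ‰
After stage 2: salt = 1,501,495 + 23,500×35.13 = 2,327,050; volume = 70,080 m³
S = 2,327,050 / 70,080 = 33.2056 ‰

33.21 ‰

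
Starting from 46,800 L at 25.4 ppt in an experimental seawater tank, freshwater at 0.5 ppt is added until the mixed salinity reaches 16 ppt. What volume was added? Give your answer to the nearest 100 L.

Salt balance: 46,800×25.4 + V×0.5 = (46,800+V)×16
1,188,720 + 0.5V = 748,800 + 16V
439,920 = 15.5V
V = 28,381.94 L

28400 L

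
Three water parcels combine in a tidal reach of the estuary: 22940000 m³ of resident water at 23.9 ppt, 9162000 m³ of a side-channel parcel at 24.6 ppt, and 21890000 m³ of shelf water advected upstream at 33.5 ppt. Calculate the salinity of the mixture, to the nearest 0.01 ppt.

Weighted by volume,
salt = 22,940,000×23.9 + 9,162,000×24.6 + 21,890,000×33.5 = 548,266,000 + 225,385,200 + 733,315,000 = 1,506,966,200
volume = 22,940,000 + 9,162,000 + 21,890,000 = 53,992,000 m³
S = 1,506,966,200 / 53,992,000 = 27.9109 ppt

27.91 ppt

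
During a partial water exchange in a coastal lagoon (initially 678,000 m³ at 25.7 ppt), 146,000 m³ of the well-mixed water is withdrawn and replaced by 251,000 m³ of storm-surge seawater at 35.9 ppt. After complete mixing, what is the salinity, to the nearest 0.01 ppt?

Remaining after removal: 532,000 m³ at 25.7 ppt (salt = 13,672,400)
After addition: salt = 13,672,400 + 251,000×35.9 = 22,683,300; volume = 783,000 m³
S = 22,683,300 / 783,000 = 28.9697 ppt

28.97 ppt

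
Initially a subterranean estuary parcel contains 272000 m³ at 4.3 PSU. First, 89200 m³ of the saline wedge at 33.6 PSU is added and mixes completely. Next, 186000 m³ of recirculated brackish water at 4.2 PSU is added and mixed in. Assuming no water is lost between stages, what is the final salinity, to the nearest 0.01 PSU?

Salt balance:
Initial salt = 272,000×4.3 = 1,169,600
After stage 1: salt = 1,169,600 + 89,200×33.6 = 4,166,720; volume = 361,200 m³; S = 11.536 PSU
After stage 2: salt = 4,166,720 + 186,000×4.2 = 4,947,920; volume = 547,200 m³
S = 4,947,920 / 547,200 = 9.0423 PSU

9.04 PSU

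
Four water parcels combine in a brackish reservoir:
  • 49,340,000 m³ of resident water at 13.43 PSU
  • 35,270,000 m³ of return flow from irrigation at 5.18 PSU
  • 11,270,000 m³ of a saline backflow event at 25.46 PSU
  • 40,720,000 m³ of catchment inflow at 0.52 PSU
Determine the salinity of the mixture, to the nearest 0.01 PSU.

8.44 PSU

Salt balance:
salt = 49,340,000×13.43 + 35,270,000×5.18 + 11,270,000×25.46 + 40,720,000×0.52 = 662,636,200 + 182,698,600 + 286,934,200 + 21,174,400 = 1,153,443,400
volume = 49,340,000 + 35,270,000 + 11,270,000 + 40,720,000 = 136,600,000 m³
S = 1,153,443,400 / 136,600,000 = 8.4439 PSU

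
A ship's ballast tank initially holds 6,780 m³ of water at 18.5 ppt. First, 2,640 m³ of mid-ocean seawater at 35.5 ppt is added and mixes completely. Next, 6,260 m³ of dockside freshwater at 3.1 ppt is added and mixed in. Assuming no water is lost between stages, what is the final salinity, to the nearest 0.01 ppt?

15.21 ppt

Salt balance:
Initial salt = 6,780×18.5 = 125,430
After stage 1: salt = 125,430 + 2,640×35.5 = 219,150; volume = 9,420 m³; S = 23.264 ppt
After stage 2: salt = 219,150 + 6,260×3.1 = 238,556; volume = 15,680 m³
S = 238,556 / 15,680 = 15.214 ppt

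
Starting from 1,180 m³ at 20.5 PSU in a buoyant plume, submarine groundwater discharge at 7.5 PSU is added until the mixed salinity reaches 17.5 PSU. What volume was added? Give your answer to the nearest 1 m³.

354 m³

Salt balance: 1,180×20.5 + V×7.5 = (1,180+V)×17.5
24,190 + 7.5V = 20,650 + 17.5V
3,540 = 10V
V = 354 m³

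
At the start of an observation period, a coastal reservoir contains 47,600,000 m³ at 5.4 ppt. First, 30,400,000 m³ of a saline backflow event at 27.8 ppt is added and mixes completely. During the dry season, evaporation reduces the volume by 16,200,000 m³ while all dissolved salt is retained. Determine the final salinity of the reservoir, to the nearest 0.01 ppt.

17.83 ppt

After mixing: salt = 47,600,000×5.4 + 30,400,000×27.8 = 1,102,160,000; volume = 78,000,000 m³
After evaporation: salt unchanged = 1,102,160,000; volume = 78,000,000 − 16,200,000 = 61,800,000 m³
S = 1,102,160,000 / 61,800,000 = 17.8343 ppt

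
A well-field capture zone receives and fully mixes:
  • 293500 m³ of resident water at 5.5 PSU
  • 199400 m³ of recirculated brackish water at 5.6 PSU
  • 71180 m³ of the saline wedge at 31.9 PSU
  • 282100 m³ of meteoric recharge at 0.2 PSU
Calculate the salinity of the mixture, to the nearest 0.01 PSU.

5.98 PSU

By conservation of dissolved salt,
salt = 293,500×5.5 + 199,400×5.6 + 71,180×31.9 + 282,100×0.2 = 1,614,250 + 1,116,640 + 2,270,642 + 56,420 = 5,057,952
volume = 293,500 + 199,400 + 71,180 + 282,100 = 846,180 m³
S = 5,057,952 / 846,180 = 5.9774 PSU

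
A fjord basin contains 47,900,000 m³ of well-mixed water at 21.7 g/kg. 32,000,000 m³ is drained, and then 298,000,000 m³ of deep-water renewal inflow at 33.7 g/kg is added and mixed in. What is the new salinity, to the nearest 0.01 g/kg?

Remaining after removal: 15,900,000 m³ at 21.7 g/kg (salt = 345,030,000)
After addition: salt = 345,030,000 + 298,000,000×33.7 = 10,387,630,000; volume = 313,900,000 m³
S = 10,387,630,000 / 313,900,000 = 33.0922 g/kg

33.09 g/kg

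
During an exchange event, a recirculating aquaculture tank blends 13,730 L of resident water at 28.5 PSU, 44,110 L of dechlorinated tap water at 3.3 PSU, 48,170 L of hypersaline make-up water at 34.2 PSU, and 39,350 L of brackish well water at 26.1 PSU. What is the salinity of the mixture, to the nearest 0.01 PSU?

22.09 PSU

Mass of salt is conserved:
salt = 13,730×28.5 + 44,110×3.3 + 48,170×34.2 + 39,350×26.1 = 391,305 + 145,563 + 1,647,414 + 1,027,035 = 3,211,317
volume = 13,730 + 44,110 + 48,170 + 39,350 = 145,360 L
S = 3,211,317 / 145,360 = 22.0922 PSU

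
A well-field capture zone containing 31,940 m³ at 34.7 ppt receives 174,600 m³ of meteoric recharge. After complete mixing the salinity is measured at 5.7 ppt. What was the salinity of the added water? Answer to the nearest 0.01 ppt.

Salt balance: 31,940×34.7 + 174,600×S = 206,540×5.7
1,108,318 + 174,600·S = 1,177,278
S = (1,177,278 − 1,108,318) / 174,600 = 0.395 ppt

0.39 ppt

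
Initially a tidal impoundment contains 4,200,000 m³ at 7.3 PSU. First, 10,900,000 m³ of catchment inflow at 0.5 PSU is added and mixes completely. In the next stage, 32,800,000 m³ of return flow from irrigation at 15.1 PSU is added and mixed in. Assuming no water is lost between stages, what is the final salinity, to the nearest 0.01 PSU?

11.09 PSU

Salt balance:
Initial salt = 4,200,000×7.3 = 30,660,000
After stage 1: salt = 30,660,000 + 10,900,000×0.5 = 36,110,000; volume = 15,100,000 m³; S = 2.391 PSU
After stage 2: salt = 36,110,000 + 32,800,000×15.1 = 531,390,000; volume = 47,900,000 m³
S = 531,390,000 / 47,900,000 = 11.0937 PSU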